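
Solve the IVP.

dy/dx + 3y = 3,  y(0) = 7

General solution: y = 1 + Ce^(-3x)
Applying y(0) = 7: C = 7 - 1 = 6
Particular solution: y = 1 + 6e^(-3x)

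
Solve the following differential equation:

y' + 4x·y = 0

Using integrating factor method:

General solution: y = Ce^(-2x^2)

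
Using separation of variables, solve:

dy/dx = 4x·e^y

Separating variables and integrating:
-e^(-y) = 2x² + C

General solution: y = -ln(C - 2x²)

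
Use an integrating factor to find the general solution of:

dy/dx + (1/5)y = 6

Using integrating factor method:

General solution: y = 30 + Ce^(-x/5)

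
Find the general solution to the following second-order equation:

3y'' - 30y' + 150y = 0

Characteristic equation: 3r² - 30r + 150 = 0
Divide by 3: r² - 10r + 50 = 0
Roots: r = 5 ± 5i (complex conjugates)
General solution: y = e^(5x)(C₁cos(5x) + C₂sin(5x))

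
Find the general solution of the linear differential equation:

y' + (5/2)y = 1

Using integrating factor method:

General solution: y = 2/5 + Ce^(-5x/2)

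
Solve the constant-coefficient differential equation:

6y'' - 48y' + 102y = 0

Characteristic equation: 6r² - 48r + 102 = 0
Divide by 6: r² - 8r + 17 = 0
Roots: r = 4 ± i (complex conjugates)
General solution: y = e^(4x)(C₁cos(x) + C₂sin(x))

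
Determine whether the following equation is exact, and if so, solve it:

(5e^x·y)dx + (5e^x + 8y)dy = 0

Verify exactness: ∂M/∂y = ∂N/∂x ✓
Find F(x,y) such that ∂F/∂x = M, ∂F/∂y = N
Solution: 5e^x·y + 4y² = C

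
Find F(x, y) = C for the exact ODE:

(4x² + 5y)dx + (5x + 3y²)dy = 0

Verify exactness: ∂M/∂y = ∂N/∂x ✓
Find F(x,y) such that ∂F/∂x = M, ∂F/∂y = N
Solution: 4x³/3 + 5xy + y³ = C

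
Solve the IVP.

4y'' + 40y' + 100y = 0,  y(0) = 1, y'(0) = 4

General solution: y = (C₁ + C₂x)e^(-5x)
Repeated root r = -5
Applying ICs: C₁ = 1, C₂ = 9
Particular solution: y = (1 + 9x)e^(-5x)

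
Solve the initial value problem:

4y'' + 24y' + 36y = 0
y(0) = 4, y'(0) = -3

General solution: y = (C₁ + C₂x)e^(-3x)
Repeated root r = -3
Applying ICs: C₁ = 4, C₂ = 9
Particular solution: y = (4 + 9x)e^(-3x)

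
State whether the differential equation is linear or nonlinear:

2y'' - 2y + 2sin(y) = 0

Nonlinear (sin(y) is nonlinear in y)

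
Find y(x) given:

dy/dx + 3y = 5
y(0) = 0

General solution: y = 5/3 + Ce^(-3x)
Applying y(0) = 0: C = 0 - 5/3 = -5/3
Particular solution: y = 5/3 - (5/3)e^(-3x)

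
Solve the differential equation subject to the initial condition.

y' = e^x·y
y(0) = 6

General solution: y = Ce^(e^x)
Applying IC y(0) = 6:
Particular solution: y = 6e^(e^x - 1)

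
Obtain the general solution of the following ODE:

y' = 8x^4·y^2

Separating variables and integrating:
-1/y = 8x^5/5 + C

General solution: y^-1 = (-8/5)x^5 + C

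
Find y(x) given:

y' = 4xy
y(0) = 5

General solution: y = Ce^(2x²)
Applying IC y(0) = 5:
Particular solution: y = 5e^(2x²)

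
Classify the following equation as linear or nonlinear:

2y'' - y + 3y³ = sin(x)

Nonlinear (y³ term)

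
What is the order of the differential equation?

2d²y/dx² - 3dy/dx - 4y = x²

The order is 2 (highest derivative is of order 2).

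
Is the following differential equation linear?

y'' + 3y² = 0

No. Nonlinear (y² term)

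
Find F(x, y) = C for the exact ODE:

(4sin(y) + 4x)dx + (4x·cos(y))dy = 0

Verify exactness: ∂M/∂y = ∂N/∂x ✓
Find F(x,y) such that ∂F/∂x = M, ∂F/∂y = N
Solution: 4x·sin(y) + 2x² = C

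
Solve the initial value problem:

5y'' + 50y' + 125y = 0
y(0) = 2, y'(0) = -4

General solution: y = (C₁ + C₂x)e^(-5x)
Repeated root r = -5
Applying ICs: C₁ = 2, C₂ = 6
Particular solution: y = (2 + 6x)e^(-5x)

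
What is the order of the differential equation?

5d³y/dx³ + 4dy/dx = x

The order is 3 (highest derivative is of order 3).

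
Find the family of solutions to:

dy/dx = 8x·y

Separating variables and integrating:
ln|y| = 4x^2 + C

General solution: y = Ce^(4x^2)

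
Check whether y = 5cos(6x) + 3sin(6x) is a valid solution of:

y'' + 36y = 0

Verification:
y'' = -180cos(6x) - 108sin(6x)
y'' + 36y = 0 ✓

Yes, it is a solution.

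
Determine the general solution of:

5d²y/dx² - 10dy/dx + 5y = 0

Characteristic equation: 5r² - 10r + 5 = 0
Divide by 5: r² - 2r + 1 = 0
Factored: (r - 1)² = 0
Repeated root: r = 1
General solution: y = (C₁ + C₂x)e^x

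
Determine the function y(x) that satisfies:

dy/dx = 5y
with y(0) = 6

General solution: y = Ce^(5x)
Applying IC y(0) = 6:
Particular solution: y = 6e^(5x)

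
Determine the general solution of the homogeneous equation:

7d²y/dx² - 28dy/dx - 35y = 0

Characteristic equation: 7r² - 28r - 35 = 0
Divide by 7: r² - 4r - 5 = 0
Roots: r = 5, -1 (distinct real)
General solution: y = C₁e^(5x) + C₂e^(-x)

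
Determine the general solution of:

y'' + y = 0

Characteristic equation: r² + 1 = 0
Roots: r = ±i (complex conjugates)
General solution: y = C₁cos(x) + C₂sin(x)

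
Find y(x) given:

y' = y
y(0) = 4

General solution: y = Ce^x
Applying IC y(0) = 4:
Particular solution: y = 4e^x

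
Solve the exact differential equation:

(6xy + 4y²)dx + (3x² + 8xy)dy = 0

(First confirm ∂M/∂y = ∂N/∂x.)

Verify exactness: ∂M/∂y = ∂N/∂x ✓
Find F(x,y) such that ∂F/∂x = M, ∂F/∂y = N
Solution: 3x²y + 4xy² = C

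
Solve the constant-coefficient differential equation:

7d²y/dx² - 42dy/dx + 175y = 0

Characteristic equation: 7r² - 42r + 175 = 0
Divide by 7: r² - 6r + 25 = 0
Roots: r = 3 ± 4i (complex conjugates)
General solution: y = e^(3x)(C₁cos(4x) + C₂sin(4x))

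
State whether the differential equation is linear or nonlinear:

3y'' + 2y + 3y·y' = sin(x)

Nonlinear (product y·y')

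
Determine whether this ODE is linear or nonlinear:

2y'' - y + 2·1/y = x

Nonlinear (1/y term)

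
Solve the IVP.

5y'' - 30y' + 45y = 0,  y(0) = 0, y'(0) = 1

General solution: y = (C₁ + C₂x)e^(3x)
Repeated root r = 3
Applying ICs: C₁ = 0, C₂ = 1
Particular solution: y = xe^(3x)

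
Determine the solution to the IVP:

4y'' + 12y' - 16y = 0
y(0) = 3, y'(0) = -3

General solution: y = C₁e^x + C₂e^(-4x)
Applying ICs: C₁ = 9/5, C₂ = 6/5
Particular solution: y = (9/5)e^x + (6/5)e^(-4x)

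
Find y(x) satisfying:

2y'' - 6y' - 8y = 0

Characteristic equation: 2r² - 6r - 8 = 0
Divide by 2: r² - 3r - 4 = 0
Roots: r = 4, -1 (distinct real)
General solution: y = C₁e^(4x) + C₂e^(-x)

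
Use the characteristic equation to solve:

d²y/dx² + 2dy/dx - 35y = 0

Characteristic equation: r² + 2r - 35 = 0
Roots: r = 5, -7 (distinct real)
General solution: y = C₁e^(5x) + C₂e^(-7x)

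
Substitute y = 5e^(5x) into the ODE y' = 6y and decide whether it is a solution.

Verification:
y = 5e^(5x)
y' = 25e^(5x)
But 6y = 30e^(5x)
y' ≠ 6y — the derivative does not match

No, it is not a solution.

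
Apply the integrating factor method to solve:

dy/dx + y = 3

Using integrating factor method:

General solution: y = 3 + Ce^(-x)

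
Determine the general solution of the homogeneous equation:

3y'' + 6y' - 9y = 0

Characteristic equation: 3r² + 6r - 9 = 0
Divide by 3: r² + 2r - 3 = 0
Roots: r = 1, -3 (distinct real)
General solution: y = C₁e^x + C₂e^(-3x)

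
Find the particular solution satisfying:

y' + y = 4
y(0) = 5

General solution: y = 4 + Ce^(-x)
Applying y(0) = 5: C = 5 - 4 = 1
Particular solution: y = 4 + e^(-x)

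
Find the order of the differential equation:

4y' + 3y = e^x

The order is 1 (highest derivative is of order 1).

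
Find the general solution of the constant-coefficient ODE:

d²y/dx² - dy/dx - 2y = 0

Characteristic equation: r² - r - 2 = 0
Roots: r = 2, -1 (distinct real)
General solution: y = C₁e^(2x) + C₂e^(-x)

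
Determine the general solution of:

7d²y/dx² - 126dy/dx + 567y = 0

Characteristic equation: 7r² - 126r + 567 = 0
Divide by 7: r² - 18r + 81 = 0
Factored: (r - 9)² = 0
Repeated root: r = 9
General solution: y = (C₁ + C₂x)e^(9x)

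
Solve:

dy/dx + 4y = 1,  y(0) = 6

General solution: y = 1/4 + Ce^(-4x)
Applying y(0) = 6: C = 6 - 1/4 = 23/4
Particular solution: y = 1/4 + (23/4)e^(-4x)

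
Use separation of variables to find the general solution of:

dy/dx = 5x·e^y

Separating variables and integrating:
-e^(-y) = 5x²/2 + C

General solution: y = -ln(C - 5x²/2)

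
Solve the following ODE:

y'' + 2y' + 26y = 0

Characteristic equation: r² + 2r + 26 = 0
Roots: r = -1 ± 5i (complex conjugates)
General solution: y = e^(-x)(C₁cos(5x) + C₂sin(5x))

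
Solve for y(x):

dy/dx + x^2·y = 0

Using integrating factor method:

General solution: y = Ce^(-x^3/3)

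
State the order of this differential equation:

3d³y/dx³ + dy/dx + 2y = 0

The order is 3 (highest derivative is of order 3).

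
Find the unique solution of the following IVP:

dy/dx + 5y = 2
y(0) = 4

General solution: y = 2/5 + Ce^(-5x)
Applying y(0) = 4: C = 4 - 2/5 = 18/5
Particular solution: y = 2/5 + (18/5)e^(-5x)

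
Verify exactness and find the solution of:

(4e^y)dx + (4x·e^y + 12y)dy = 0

Verify exactness: ∂M/∂y = ∂N/∂x ✓
Find F(x,y) such that ∂F/∂x = M, ∂F/∂y = N
Solution: 4x·e^y + 6y² = C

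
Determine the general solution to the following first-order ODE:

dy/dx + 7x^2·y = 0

Using integrating factor method:

General solution: y = Ce^(-7x^3/3)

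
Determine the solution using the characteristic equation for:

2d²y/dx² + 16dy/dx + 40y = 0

Characteristic equation: 2r² + 16r + 40 = 0
Divide by 2: r² + 8r + 20 = 0
Roots: r = -4 ± 2i (complex conjugates)
General solution: y = e^(-4x)(C₁cos(2x) + C₂sin(2x))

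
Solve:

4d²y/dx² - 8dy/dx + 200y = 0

Characteristic equation: 4r² - 8r + 200 = 0
Divide by 4: r² - 2r + 50 = 0
Roots: r = 1 ± 7i (complex conjugates)
General solution: y = e^x(C₁cos(7x) + C₂sin(7x))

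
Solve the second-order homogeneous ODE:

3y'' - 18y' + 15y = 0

Characteristic equation: 3r² - 18r + 15 = 0
Divide by 3: r² - 6r + 5 = 0
Roots: r = 1, 5 (distinct real)
General solution: y = C₁e^x + C₂e^(5x)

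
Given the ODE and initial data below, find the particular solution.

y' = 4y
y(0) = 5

General solution: y = Ce^(4x)
Applying IC y(0) = 5:
Particular solution: y = 5e^(4x)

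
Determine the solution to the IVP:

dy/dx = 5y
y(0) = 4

General solution: y = Ce^(5x)
Applying IC y(0) = 4:
Particular solution: y = 4e^(5x)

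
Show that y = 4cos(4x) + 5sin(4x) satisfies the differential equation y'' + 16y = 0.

Verification:
y'' = -64cos(4x) - 80sin(4x)
y'' + 16y = 0 ✓

Yes, it is a solution.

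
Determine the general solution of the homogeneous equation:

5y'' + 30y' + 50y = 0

Characteristic equation: 5r² + 30r + 50 = 0
Divide by 5: r² + 6r + 10 = 0
Roots: r = -3 ± i (complex conjugates)
General solution: y = e^(-3x)(C₁cos(x) + C₂sin(x))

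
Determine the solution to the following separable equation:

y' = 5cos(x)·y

Separating variables and integrating:
ln|y| = 5sin(x) + C

General solution: y = Ce^(5sin(x))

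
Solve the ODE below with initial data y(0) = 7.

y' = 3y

General solution: y = Ce^(3x)
Applying IC y(0) = 7:
Particular solution: y = 7e^(3x)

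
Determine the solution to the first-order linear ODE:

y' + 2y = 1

Using integrating factor method:

General solution: y = 1/2 + Ce^(-2x)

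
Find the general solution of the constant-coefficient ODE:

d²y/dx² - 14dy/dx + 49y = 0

Characteristic equation: r² - 14r + 49 = 0
Factored: (r - 7)² = 0
Repeated root: r = 7
General solution: y = (C₁ + C₂x)e^(7x)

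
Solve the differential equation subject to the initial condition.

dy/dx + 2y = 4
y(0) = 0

General solution: y = 2 + Ce^(-2x)
Applying y(0) = 0: C = 0 - 2 = -2
Particular solution: y = 2 - 2e^(-2x)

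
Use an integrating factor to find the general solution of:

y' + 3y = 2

Using integrating factor method:

General solution: y = 2/3 + Ce^(-3x)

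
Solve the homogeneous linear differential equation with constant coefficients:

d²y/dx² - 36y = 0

Characteristic equation: r² - 36 = 0
Roots: r = 6, -6 (distinct real)
General solution: y = C₁e^(6x) + C₂e^(-6x)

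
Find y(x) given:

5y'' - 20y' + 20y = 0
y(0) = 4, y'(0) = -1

General solution: y = (C₁ + C₂x)e^(2x)
Repeated root r = 2
Applying ICs: C₁ = 4, C₂ = -9
Particular solution: y = (4 - 9x)e^(2x)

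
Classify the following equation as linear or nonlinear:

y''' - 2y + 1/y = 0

Nonlinear (1/y term)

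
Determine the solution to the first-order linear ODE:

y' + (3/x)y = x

Using integrating factor method:

General solution: y = (1/5)x^2 + Cx^(-3)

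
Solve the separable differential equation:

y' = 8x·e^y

Separating variables and integrating:
-e^(-y) = 4x² + C

General solution: y = -ln(C - 4x²)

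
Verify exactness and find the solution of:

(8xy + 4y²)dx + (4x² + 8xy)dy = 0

Verify exactness: ∂M/∂y = ∂N/∂x ✓
Find F(x,y) such that ∂F/∂x = M, ∂F/∂y = N
Solution: 4x²y + 4xy² = C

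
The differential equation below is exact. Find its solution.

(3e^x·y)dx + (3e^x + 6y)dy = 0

Verify exactness: ∂M/∂y = ∂N/∂x ✓
Find F(x,y) such that ∂F/∂x = M, ∂F/∂y = N
Solution: 3e^x·y + 3y² = C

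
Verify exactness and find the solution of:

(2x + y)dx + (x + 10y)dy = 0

Verify exactness: ∂M/∂y = ∂N/∂x ✓
Find F(x,y) such that ∂F/∂x = M, ∂F/∂y = N
Solution: x² + xy + 5y² = C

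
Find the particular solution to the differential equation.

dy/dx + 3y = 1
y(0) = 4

General solution: y = 1/3 + Ce^(-3x)
Applying y(0) = 4: C = 4 - 1/3 = 11/3
Particular solution: y = 1/3 + (11/3)e^(-3x)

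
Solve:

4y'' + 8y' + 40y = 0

Characteristic equation: 4r² + 8r + 40 = 0
Divide by 4: r² + 2r + 10 = 0
Roots: r = -1 ± 3i (complex conjugates)
General solution: y = e^(-x)(C₁cos(3x) + C₂sin(3x))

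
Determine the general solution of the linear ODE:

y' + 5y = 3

Using integrating factor method:

General solution: y = 3/5 + Ce^(-5x)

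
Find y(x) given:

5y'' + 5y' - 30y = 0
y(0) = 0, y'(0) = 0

General solution: y = C₁e^(2x) + C₂e^(-3x)
Applying ICs: C₁ = 0, C₂ = 0
Particular solution: y = 0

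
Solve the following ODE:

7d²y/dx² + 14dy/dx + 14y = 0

Characteristic equation: 7r² + 14r + 14 = 0
Divide by 7: r² + 2r + 2 = 0
Roots: r = -1 ± i (complex conjugates)
General solution: y = e^(-x)(C₁cos(x) + C₂sin(x))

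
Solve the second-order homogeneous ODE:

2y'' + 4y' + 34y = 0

Characteristic equation: 2r² + 4r + 34 = 0
Divide by 2: r² + 2r + 17 = 0
Roots: r = -1 ± 4i (complex conjugates)
General solution: y = e^(-x)(C₁cos(4x) + C₂sin(4x))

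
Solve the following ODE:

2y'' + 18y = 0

Characteristic equation: 2r² + 18 = 0
Divide by 2: r² + 9 = 0
Roots: r = ±3i (complex conjugates)
General solution: y = C₁cos(3x) + C₂sin(3x)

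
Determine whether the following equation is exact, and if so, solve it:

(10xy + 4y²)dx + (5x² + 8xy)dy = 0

Verify exactness: ∂M/∂y = ∂N/∂x ✓
Find F(x,y) such that ∂F/∂x = M, ∂F/∂y = N
Solution: 5x²y + 4xy² = C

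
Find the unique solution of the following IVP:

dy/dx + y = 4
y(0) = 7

General solution: y = 4 + Ce^(-x)
Applying y(0) = 7: C = 7 - 4 = 3
Particular solution: y = 4 + 3e^(-x)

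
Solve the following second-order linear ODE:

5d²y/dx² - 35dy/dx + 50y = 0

Characteristic equation: 5r² - 35r + 50 = 0
Divide by 5: r² - 7r + 10 = 0
Roots: r = 2, 5 (distinct real)
General solution: y = C₁e^(2x) + C₂e^(5x)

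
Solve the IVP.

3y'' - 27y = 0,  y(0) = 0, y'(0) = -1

General solution: y = C₁e^(3x) + C₂e^(-3x)
Applying ICs: C₁ = -1/6, C₂ = 1/6
Particular solution: y = -(1/6)e^(3x) + (1/6)e^(-3x)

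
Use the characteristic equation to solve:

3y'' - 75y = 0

Characteristic equation: 3r² - 75 = 0
Divide by 3: r² - 25 = 0
Roots: r = 5, -5 (distinct real)
General solution: y = C₁e^(5x) + C₂e^(-5x)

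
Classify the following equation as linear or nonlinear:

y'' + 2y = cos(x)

Linear (y and its derivatives appear to the first power only, no products of y terms)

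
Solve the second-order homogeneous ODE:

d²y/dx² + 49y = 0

Characteristic equation: r² + 49 = 0
Roots: r = ±7i (complex conjugates)
General solution: y = C₁cos(7x) + C₂sin(7x)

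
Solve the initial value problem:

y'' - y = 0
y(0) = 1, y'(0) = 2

General solution: y = C₁e^x + C₂e^(-x)
Applying ICs: C₁ = 3/2, C₂ = -1/2
Particular solution: y = (3/2)e^x - (1/2)e^(-x)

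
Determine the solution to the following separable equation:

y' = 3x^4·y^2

Separating variables and integrating:
-1/y = 3x^5/5 + C

General solution: y^-1 = (-3/5)x^5 + C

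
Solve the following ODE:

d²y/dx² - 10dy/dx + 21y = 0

Characteristic equation: r² - 10r + 21 = 0
Roots: r = 7, 3 (distinct real)
General solution: y = C₁e^(7x) + C₂e^(3x)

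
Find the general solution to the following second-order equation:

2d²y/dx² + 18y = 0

Characteristic equation: 2r² + 18 = 0
Divide by 2: r² + 9 = 0
Roots: r = ±3i (complex conjugates)
General solution: y = C₁cos(3x) + C₂sin(3x)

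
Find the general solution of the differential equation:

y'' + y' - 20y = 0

Characteristic equation: r² + r - 20 = 0
Roots: r = 4, -5 (distinct real)
General solution: y = C₁e^(4x) + C₂e^(-5x)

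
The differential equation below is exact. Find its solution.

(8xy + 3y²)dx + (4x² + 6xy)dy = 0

Verify exactness: ∂M/∂y = ∂N/∂x ✓
Find F(x,y) such that ∂F/∂x = M, ∂F/∂y = N
Solution: 4x²y + 3xy² = C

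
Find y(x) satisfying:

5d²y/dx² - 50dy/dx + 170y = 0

Characteristic equation: 5r² - 50r + 170 = 0
Divide by 5: r² - 10r + 34 = 0
Roots: r = 5 ± 3i (complex conjugates)
General solution: y = e^(5x)(C₁cos(3x) + C₂sin(3x))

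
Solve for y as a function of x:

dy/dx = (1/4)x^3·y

Separating variables and integrating:
ln|y| = x^4/16 + C

General solution: y = Ce^(x^4/16)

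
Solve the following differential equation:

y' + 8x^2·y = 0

Using integrating factor method:

General solution: y = Ce^(-8x^3/3)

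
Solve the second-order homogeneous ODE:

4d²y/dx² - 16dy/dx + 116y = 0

Characteristic equation: 4r² - 16r + 116 = 0
Divide by 4: r² - 4r + 29 = 0
Roots: r = 2 ± 5i (complex conjugates)
General solution: y = e^(2x)(C₁cos(5x) + C₂sin(5x))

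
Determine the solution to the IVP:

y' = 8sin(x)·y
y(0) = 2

General solution: y = Ce^(-8cos(x))
Applying IC y(0) = 2:
Particular solution: y = 2e^(8(1-cos(x)))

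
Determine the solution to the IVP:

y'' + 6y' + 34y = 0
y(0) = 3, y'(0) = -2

General solution: y = e^(-3x)(C₁cos(5x) + C₂sin(5x))
Complex roots r = -3 ± 5i
Applying ICs: C₁ = 3, C₂ = 7/5
Particular solution: y = e^(-3x)(3cos(5x) + (7/5)sin(5x))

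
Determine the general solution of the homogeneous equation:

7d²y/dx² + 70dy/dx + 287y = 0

Characteristic equation: 7r² + 70r + 287 = 0
Divide by 7: r² + 10r + 41 = 0
Roots: r = -5 ± 4i (complex conjugates)
General solution: y = e^(-5x)(C₁cos(4x) + C₂sin(4x))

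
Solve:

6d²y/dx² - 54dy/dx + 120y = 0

Characteristic equation: 6r² - 54r + 120 = 0
Divide by 6: r² - 9r + 20 = 0
Roots: r = 5, 4 (distinct real)
General solution: y = C₁e^(5x) + C₂e^(4x)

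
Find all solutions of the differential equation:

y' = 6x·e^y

Separating variables and integrating:
-e^(-y) = 3x² + C

General solution: y = -ln(C - 3x²)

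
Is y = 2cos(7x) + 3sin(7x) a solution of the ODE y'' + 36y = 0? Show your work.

Verification:
y'' = -98cos(7x) - 147sin(7x)
y'' + 36y ≠ 0 (frequency mismatch: got 49 instead of 36)

No, it is not a solution.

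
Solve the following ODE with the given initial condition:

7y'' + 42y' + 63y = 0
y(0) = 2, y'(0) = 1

General solution: y = (C₁ + C₂x)e^(-3x)
Repeated root r = -3
Applying ICs: C₁ = 2, C₂ = 7
Particular solution: y = (2 + 7x)e^(-3x)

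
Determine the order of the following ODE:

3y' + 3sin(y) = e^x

The order is 1 (highest derivative is of order 1).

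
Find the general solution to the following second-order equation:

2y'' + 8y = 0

Characteristic equation: 2r² + 8 = 0
Divide by 2: r² + 4 = 0
Roots: r = ±2i (complex conjugates)
General solution: y = C₁cos(2x) + C₂sin(2x)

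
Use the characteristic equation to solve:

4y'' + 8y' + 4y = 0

Characteristic equation: 4r² + 8r + 4 = 0
Divide by 4: r² + 2r + 1 = 0
Factored: (r + 1)² = 0
Repeated root: r = -1
General solution: y = (C₁ + C₂x)e^(-x)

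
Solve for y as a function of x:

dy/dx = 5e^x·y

Separating variables and integrating:
ln|y| = 5e^x + C

General solution: y = Ce^(5e^x)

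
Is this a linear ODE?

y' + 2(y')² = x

No. Nonlinear ((y')² term)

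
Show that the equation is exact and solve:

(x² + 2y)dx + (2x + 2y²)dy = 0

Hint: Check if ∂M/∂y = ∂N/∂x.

Verify exactness: ∂M/∂y = ∂N/∂x ✓
Find F(x,y) such that ∂F/∂x = M, ∂F/∂y = N
Solution: x³/3 + 2xy + 2y³/3 = C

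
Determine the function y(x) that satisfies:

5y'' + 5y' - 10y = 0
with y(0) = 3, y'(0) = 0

General solution: y = C₁e^x + C₂e^(-2x)
Applying ICs: C₁ = 2, C₂ = 1
Particular solution: y = 2e^x + e^(-2x)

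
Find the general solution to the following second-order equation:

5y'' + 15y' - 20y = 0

Characteristic equation: 5r² + 15r - 20 = 0
Divide by 5: r² + 3r - 4 = 0
Roots: r = 1, -4 (distinct real)
General solution: y = C₁e^x + C₂e^(-4x)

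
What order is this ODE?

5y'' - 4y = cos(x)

The order is 2 (highest derivative is of order 2).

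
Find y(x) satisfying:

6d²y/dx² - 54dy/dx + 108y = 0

Characteristic equation: 6r² - 54r + 108 = 0
Divide by 6: r² - 9r + 18 = 0
Roots: r = 6, 3 (distinct real)
General solution: y = C₁e^(6x) + C₂e^(3x)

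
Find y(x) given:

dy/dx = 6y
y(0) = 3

General solution: y = Ce^(6x)
Applying IC y(0) = 3:
Particular solution: y = 3e^(6x)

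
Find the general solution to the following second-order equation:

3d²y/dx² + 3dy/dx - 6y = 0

Characteristic equation: 3r² + 3r - 6 = 0
Divide by 3: r² + r - 2 = 0
Roots: r = 1, -2 (distinct real)
General solution: y = C₁e^x + C₂e^(-2x)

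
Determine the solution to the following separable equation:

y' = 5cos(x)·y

Separating variables and integrating:
ln|y| = 5sin(x) + C

General solution: y = Ce^(5sin(x))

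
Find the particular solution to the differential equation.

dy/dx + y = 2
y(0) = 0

General solution: y = 2 + Ce^(-x)
Applying y(0) = 0: C = 0 - 2 = -2
Particular solution: y = 2 - 2e^(-x)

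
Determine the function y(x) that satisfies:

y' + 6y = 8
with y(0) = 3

General solution: y = 4/3 + Ce^(-6x)
Applying y(0) = 3: C = 3 - 4/3 = 5/3
Particular solution: y = 4/3 + (5/3)e^(-6x)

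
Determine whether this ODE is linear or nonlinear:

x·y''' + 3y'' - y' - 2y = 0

Linear (y and its derivatives appear to the first power only, no products of y terms)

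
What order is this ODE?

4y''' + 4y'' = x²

The order is 3 (highest derivative is of order 3).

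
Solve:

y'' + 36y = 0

Characteristic equation: r² + 36 = 0
Roots: r = ±6i (complex conjugates)
General solution: y = C₁cos(6x) + C₂sin(6x)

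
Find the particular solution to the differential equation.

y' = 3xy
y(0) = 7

General solution: y = Ce^(3x²/2)
Applying IC y(0) = 7:
Particular solution: y = 7e^(3x²/2)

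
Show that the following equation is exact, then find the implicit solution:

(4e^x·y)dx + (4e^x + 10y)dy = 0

Verify exactness: ∂M/∂y = ∂N/∂x ✓
Find F(x,y) such that ∂F/∂x = M, ∂F/∂y = N
Solution: 4e^x·y + 5y² = C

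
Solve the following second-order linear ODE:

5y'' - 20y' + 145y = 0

Characteristic equation: 5r² - 20r + 145 = 0
Divide by 5: r² - 4r + 29 = 0
Roots: r = 2 ± 5i (complex conjugates)
General solution: y = e^(2x)(C₁cos(5x) + C₂sin(5x))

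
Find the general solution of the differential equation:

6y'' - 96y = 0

Characteristic equation: 6r² - 96 = 0
Divide by 6: r² - 16 = 0
Roots: r = 4, -4 (distinct real)
General solution: y = C₁e^(4x) + C₂e^(-4x)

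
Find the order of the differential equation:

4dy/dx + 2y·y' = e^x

The order is 1 (highest derivative is of order 1).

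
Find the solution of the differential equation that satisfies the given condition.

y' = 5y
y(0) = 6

General solution: y = Ce^(5x)
Applying IC y(0) = 6:
Particular solution: y = 6e^(5x)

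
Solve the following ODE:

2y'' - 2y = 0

Characteristic equation: 2r² - 2 = 0
Divide by 2: r² - 1 = 0
Roots: r = 1, -1 (distinct real)
General solution: y = C₁e^x + C₂e^(-x)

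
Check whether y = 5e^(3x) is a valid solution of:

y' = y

Verification:
y = 5e^(3x)
y' = 15e^(3x)
But y = 5e^(3x)
y' ≠ y — the derivative does not match

No, it is not a solution.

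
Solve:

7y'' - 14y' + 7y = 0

Characteristic equation: 7r² - 14r + 7 = 0
Divide by 7: r² - 2r + 1 = 0
Factored: (r - 1)² = 0
Repeated root: r = 1
General solution: y = (C₁ + C₂x)e^x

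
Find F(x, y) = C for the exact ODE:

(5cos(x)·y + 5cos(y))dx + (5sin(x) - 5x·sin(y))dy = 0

Verify exactness: ∂M/∂y = ∂N/∂x ✓
Find F(x,y) such that ∂F/∂x = M, ∂F/∂y = N
Solution: 5sin(x)·y + 5x·cos(y) = C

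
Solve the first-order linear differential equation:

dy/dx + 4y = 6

Using integrating factor method:

General solution: y = 3/2 + Ce^(-4x)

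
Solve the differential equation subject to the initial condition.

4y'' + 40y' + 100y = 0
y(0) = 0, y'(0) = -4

General solution: y = (C₁ + C₂x)e^(-5x)
Repeated root r = -5
Applying ICs: C₁ = 0, C₂ = -4
Particular solution: y = -4xe^(-5x)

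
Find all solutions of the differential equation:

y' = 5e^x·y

Separating variables and integrating:
ln|y| = 5e^x + C

General solution: y = Ce^(5e^x)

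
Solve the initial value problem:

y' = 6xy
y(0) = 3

General solution: y = Ce^(3x²)
Applying IC y(0) = 3:
Particular solution: y = 3e^(3x²)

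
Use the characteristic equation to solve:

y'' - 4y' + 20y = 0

Characteristic equation: r² - 4r + 20 = 0
Roots: r = 2 ± 4i (complex conjugates)
General solution: y = e^(2x)(C₁cos(4x) + C₂sin(4x))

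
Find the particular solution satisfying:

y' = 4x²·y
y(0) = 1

General solution: y = Ce^(4x³/3)
Applying IC y(0) = 1:
Particular solution: y = e^(4x³/3)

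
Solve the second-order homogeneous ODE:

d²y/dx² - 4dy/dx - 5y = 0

Characteristic equation: r² - 4r - 5 = 0
Roots: r = 5, -1 (distinct real)
General solution: y = C₁e^(5x) + C₂e^(-x)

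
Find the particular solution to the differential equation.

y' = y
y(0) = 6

General solution: y = Ce^x
Applying IC y(0) = 6:
Particular solution: y = 6e^x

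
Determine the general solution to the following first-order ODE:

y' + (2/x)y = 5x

Using integrating factor method:

General solution: y = (5/4)x^2 + Cx^(-2)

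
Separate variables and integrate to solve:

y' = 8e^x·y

Separating variables and integrating:
ln|y| = 8e^x + C

General solution: y = Ce^(8e^x)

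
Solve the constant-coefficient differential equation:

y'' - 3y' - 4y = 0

Characteristic equation: r² - 3r - 4 = 0
Roots: r = 4, -1 (distinct real)
General solution: y = C₁e^(4x) + C₂e^(-x)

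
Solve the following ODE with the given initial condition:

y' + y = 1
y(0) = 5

General solution: y = 1 + Ce^(-x)
Applying y(0) = 5: C = 5 - 1 = 4
Particular solution: y = 1 + 4e^(-x)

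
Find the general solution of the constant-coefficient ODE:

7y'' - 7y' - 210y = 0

Characteristic equation: 7r² - 7r - 210 = 0
Divide by 7: r² - r - 30 = 0
Roots: r = 6, -5 (distinct real)
General solution: y = C₁e^(6x) + C₂e^(-5x)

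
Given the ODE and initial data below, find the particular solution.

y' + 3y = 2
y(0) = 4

General solution: y = 2/3 + Ce^(-3x)
Applying y(0) = 4: C = 4 - 2/3 = 10/3
Particular solution: y = 2/3 + (10/3)e^(-3x)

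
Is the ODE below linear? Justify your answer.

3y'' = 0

Yes. Linear (y and its derivatives appear to the first power only, no products of y terms)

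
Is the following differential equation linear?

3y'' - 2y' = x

Yes. Linear (y and its derivatives appear to the first power only, no products of y terms)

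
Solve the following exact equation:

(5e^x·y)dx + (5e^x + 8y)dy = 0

Verify exactness: ∂M/∂y = ∂N/∂x ✓
Find F(x,y) such that ∂F/∂x = M, ∂F/∂y = N
Solution: 5e^x·y + 4y² = C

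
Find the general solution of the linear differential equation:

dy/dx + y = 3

Using integrating factor method:

General solution: y = 3 + Ce^(-x)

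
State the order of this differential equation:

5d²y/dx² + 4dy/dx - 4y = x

The order is 2 (highest derivative is of order 2).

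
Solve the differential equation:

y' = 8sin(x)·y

Separating variables and integrating:
ln|y| = -8cos(x) + C

General solution: y = Ce^(-8cos(x))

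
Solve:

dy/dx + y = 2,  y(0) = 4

General solution: y = 2 + Ce^(-x)
Applying y(0) = 4: C = 4 - 2 = 2
Particular solution: y = 2 + 2e^(-x)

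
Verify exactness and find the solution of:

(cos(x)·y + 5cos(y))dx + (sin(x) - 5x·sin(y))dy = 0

Verify exactness: ∂M/∂y = ∂N/∂x ✓
Find F(x,y) such that ∂F/∂x = M, ∂F/∂y = N
Solution: sin(x)·y + 5x·cos(y) = C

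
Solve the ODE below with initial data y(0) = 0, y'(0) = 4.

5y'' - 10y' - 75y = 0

General solution: y = C₁e^(5x) + C₂e^(-3x)
Applying ICs: C₁ = 1/2, C₂ = -1/2
Particular solution: y = (1/2)e^(5x) - (1/2)e^(-3x)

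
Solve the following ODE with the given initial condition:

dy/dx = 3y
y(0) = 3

General solution: y = Ce^(3x)
Applying IC y(0) = 3:
Particular solution: y = 3e^(3x)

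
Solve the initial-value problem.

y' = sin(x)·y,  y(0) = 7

General solution: y = Ce^(-cos(x))
Applying IC y(0) = 7:
Particular solution: y = 7e^(1-cos(x))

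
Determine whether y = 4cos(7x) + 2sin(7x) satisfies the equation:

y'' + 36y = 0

Verification:
y'' = -196cos(7x) - 98sin(7x)
y'' + 36y ≠ 0 (frequency mismatch: got 49 instead of 36)

No, it is not a solution.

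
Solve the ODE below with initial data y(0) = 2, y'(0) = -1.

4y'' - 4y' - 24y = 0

General solution: y = C₁e^(3x) + C₂e^(-2x)
Applying ICs: C₁ = 3/5, C₂ = 7/5
Particular solution: y = (3/5)e^(3x) + (7/5)e^(-2x)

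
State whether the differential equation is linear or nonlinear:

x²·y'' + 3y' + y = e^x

Linear (y and its derivatives appear to the first power only, no products of y terms)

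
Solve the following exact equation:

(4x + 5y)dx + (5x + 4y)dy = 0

Verify exactness: ∂M/∂y = ∂N/∂x ✓
Find F(x,y) such that ∂F/∂x = M, ∂F/∂y = N
Solution: 2x² + 5xy + 2y² = C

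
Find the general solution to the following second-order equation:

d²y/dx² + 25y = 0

Characteristic equation: r² + 25 = 0
Roots: r = ±5i (complex conjugates)
General solution: y = C₁cos(5x) + C₂sin(5x)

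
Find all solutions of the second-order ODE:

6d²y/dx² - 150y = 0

Characteristic equation: 6r² - 150 = 0
Divide by 6: r² - 25 = 0
Roots: r = 5, -5 (distinct real)
General solution: y = C₁e^(5x) + C₂e^(-5x)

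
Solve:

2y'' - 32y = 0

Characteristic equation: 2r² - 32 = 0
Divide by 2: r² - 16 = 0
Roots: r = 4, -4 (distinct real)
General solution: y = C₁e^(4x) + C₂e^(-4x)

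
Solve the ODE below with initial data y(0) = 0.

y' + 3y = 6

General solution: y = 2 + Ce^(-3x)
Applying y(0) = 0: C = 0 - 2 = -2
Particular solution: y = 2 - 2e^(-3x)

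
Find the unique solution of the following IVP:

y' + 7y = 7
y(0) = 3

General solution: y = 1 + Ce^(-7x)
Applying y(0) = 3: C = 3 - 1 = 2
Particular solution: y = 1 + 2e^(-7x)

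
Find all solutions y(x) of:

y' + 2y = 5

Using integrating factor method:

General solution: y = 5/2 + Ce^(-2x)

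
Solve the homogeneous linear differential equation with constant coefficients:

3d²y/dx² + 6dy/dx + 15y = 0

Characteristic equation: 3r² + 6r + 15 = 0
Divide by 3: r² + 2r + 5 = 0
Roots: r = -1 ± 2i (complex conjugates)
General solution: y = e^(-x)(C₁cos(2x) + C₂sin(2x))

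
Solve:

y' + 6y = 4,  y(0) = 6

General solution: y = 2/3 + Ce^(-6x)
Applying y(0) = 6: C = 6 - 2/3 = 16/3
Particular solution: y = 2/3 + (16/3)e^(-6x)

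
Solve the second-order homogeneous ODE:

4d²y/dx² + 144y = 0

Characteristic equation: 4r² + 144 = 0
Divide by 4: r² + 36 = 0
Roots: r = ±6i (complex conjugates)
General solution: y = C₁cos(6x) + C₂sin(6x)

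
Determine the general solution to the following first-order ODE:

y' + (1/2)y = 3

Using integrating factor method:

General solution: y = 6 + Ce^(-x/2)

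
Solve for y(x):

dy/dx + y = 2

Using integrating factor method:

General solution: y = 2 + Ce^(-x)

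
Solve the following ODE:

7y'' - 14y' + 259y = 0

Characteristic equation: 7r² - 14r + 259 = 0
Divide by 7: r² - 2r + 37 = 0
Roots: r = 1 ± 6i (complex conjugates)
General solution: y = e^x(C₁cos(6x) + C₂sin(6x))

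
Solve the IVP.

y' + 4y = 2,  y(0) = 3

General solution: y = 1/2 + Ce^(-4x)
Applying y(0) = 3: C = 3 - 1/2 = 5/2
Particular solution: y = 1/2 + (5/2)e^(-4x)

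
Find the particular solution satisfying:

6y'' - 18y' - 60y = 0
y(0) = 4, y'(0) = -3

General solution: y = C₁e^(5x) + C₂e^(-2x)
Applying ICs: C₁ = 5/7, C₂ = 23/7
Particular solution: y = (5/7)e^(5x) + (23/7)e^(-2x)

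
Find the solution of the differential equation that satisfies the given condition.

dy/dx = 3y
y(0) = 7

General solution: y = Ce^(3x)
Applying IC y(0) = 7:
Particular solution: y = 7e^(3x)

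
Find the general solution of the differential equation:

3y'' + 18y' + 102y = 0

Characteristic equation: 3r² + 18r + 102 = 0
Divide by 3: r² + 6r + 34 = 0
Roots: r = -3 ± 5i (complex conjugates)
General solution: y = e^(-3x)(C₁cos(5x) + C₂sin(5x))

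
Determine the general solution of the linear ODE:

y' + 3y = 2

Using integrating factor method:

General solution: y = 2/3 + Ce^(-3x)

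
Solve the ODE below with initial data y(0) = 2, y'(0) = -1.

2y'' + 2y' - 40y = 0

General solution: y = C₁e^(4x) + C₂e^(-5x)
Applying ICs: C₁ = 1, C₂ = 1
Particular solution: y = e^(4x) + e^(-5x)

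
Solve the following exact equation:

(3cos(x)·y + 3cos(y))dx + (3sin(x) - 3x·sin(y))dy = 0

Verify exactness: ∂M/∂y = ∂N/∂x ✓
Find F(x,y) such that ∂F/∂x = M, ∂F/∂y = N
Solution: 3sin(x)·y + 3x·cos(y) = C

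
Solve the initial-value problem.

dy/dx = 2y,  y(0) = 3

General solution: y = Ce^(2x)
Applying IC y(0) = 3:
Particular solution: y = 3e^(2x)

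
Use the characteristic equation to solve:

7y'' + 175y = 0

Characteristic equation: 7r² + 175 = 0
Divide by 7: r² + 25 = 0
Roots: r = ±5i (complex conjugates)
General solution: y = C₁cos(5x) + C₂sin(5x)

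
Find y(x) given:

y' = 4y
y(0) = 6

General solution: y = Ce^(4x)
Applying IC y(0) = 6:
Particular solution: y = 6e^(4x)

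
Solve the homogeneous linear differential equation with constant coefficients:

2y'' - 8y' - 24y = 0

Characteristic equation: 2r² - 8r - 24 = 0
Divide by 2: r² - 4r - 12 = 0
Roots: r = 6, -2 (distinct real)
General solution: y = C₁e^(6x) + C₂e^(-2x)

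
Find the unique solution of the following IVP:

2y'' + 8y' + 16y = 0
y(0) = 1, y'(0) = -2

General solution: y = e^(-2x)(C₁cos(2x) + C₂sin(2x))
Complex roots r = -2 ± 2i
Applying ICs: C₁ = 1, C₂ = 0
Particular solution: y = e^(-2x)(cos(2x))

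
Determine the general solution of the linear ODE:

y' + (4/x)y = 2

Using integrating factor method:

General solution: y = (2/5)x + Cx^(-4)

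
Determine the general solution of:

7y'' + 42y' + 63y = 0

Characteristic equation: 7r² + 42r + 63 = 0
Divide by 7: r² + 6r + 9 = 0
Factored: (r + 3)² = 0
Repeated root: r = -3
General solution: y = (C₁ + C₂x)e^(-3x)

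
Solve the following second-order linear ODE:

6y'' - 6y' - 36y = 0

Characteristic equation: 6r² - 6r - 36 = 0
Divide by 6: r² - r - 6 = 0
Roots: r = 3, -2 (distinct real)
General solution: y = C₁e^(3x) + C₂e^(-2x)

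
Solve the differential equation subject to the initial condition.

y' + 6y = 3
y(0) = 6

General solution: y = 1/2 + Ce^(-6x)
Applying y(0) = 6: C = 6 - 1/2 = 11/2
Particular solution: y = 1/2 + (11/2)e^(-6x)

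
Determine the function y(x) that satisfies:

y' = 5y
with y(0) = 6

General solution: y = Ce^(5x)
Applying IC y(0) = 6:
Particular solution: y = 6e^(5x)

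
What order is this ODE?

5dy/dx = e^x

The order is 1 (highest derivative is of order 1).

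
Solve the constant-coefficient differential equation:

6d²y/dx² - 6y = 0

Characteristic equation: 6r² - 6 = 0
Divide by 6: r² - 1 = 0
Roots: r = 1, -1 (distinct real)
General solution: y = C₁e^x + C₂e^(-x)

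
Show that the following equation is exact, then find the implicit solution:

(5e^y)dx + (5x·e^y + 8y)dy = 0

Verify exactness: ∂M/∂y = ∂N/∂x ✓
Find F(x,y) such that ∂F/∂x = M, ∂F/∂y = N
Solution: 5x·e^y + 4y² = C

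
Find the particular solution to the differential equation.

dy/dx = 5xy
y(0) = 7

General solution: y = Ce^(5x²/2)
Applying IC y(0) = 7:
Particular solution: y = 7e^(5x²/2)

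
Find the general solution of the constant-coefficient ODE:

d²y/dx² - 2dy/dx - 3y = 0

Characteristic equation: r² - 2r - 3 = 0
Roots: r = 3, -1 (distinct real)
General solution: y = C₁e^(3x) + C₂e^(-x)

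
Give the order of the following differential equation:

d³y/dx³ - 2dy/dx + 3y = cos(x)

The order is 3 (highest derivative is of order 3).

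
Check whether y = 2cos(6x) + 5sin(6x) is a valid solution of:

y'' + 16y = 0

Verification:
y'' = -72cos(6x) - 180sin(6x)
y'' + 16y ≠ 0 (frequency mismatch: got 36 instead of 16)

No, it is not a solution.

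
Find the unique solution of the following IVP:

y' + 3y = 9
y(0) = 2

General solution: y = 3 + Ce^(-3x)
Applying y(0) = 2: C = 2 - 3 = -1
Particular solution: y = 3 - e^(-3x)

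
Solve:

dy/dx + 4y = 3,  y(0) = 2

General solution: y = 3/4 + Ce^(-4x)
Applying y(0) = 2: C = 2 - 3/4 = 5/4
Particular solution: y = 3/4 + (5/4)e^(-4x)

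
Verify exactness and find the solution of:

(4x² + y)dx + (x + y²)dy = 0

Verify exactness: ∂M/∂y = ∂N/∂x ✓
Find F(x,y) such that ∂F/∂x = M, ∂F/∂y = N
Solution: 4x³/3 + xy + y³/3 = C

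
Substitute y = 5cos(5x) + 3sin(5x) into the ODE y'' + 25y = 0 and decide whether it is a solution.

Verification:
y'' = -125cos(5x) - 75sin(5x)
y'' + 25y = 0 ✓

Yes, it is a solution.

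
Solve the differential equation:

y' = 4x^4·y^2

Separating variables and integrating:
-1/y = 4x^5/5 + C

General solution: y^-1 = (-4/5)x^5 + C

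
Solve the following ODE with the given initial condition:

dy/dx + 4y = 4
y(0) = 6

General solution: y = 1 + Ce^(-4x)
Applying y(0) = 6: C = 6 - 1 = 5
Particular solution: y = 1 + 5e^(-4x)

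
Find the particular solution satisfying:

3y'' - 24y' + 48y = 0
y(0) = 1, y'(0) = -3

General solution: y = (C₁ + C₂x)e^(4x)
Repeated root r = 4
Applying ICs: C₁ = 1, C₂ = -7
Particular solution: y = (1 - 7x)e^(4x)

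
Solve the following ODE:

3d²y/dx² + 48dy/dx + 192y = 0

Characteristic equation: 3r² + 48r + 192 = 0
Divide by 3: r² + 16r + 64 = 0
Factored: (r + 8)² = 0
Repeated root: r = -8
General solution: y = (C₁ + C₂x)e^(-8x)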